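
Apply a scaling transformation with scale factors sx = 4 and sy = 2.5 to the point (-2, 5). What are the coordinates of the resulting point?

Scaling matrix:
[[4, 0], [0, 2.50]]
Result: (-2 × 4, 5 × 2.5) = (-8, 12.5)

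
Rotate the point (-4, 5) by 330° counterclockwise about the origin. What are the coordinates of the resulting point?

Rotation matrix for 330°: [[cos 330°, -sin 330°], [sin 330°, cos 330°]] ≈ [[0.866025, 0.500000], [-0.500000, 0.866025]]
[[0.866025, 0.500000], [-0.500000, 0.866025]] × [-4, 5]ᵀ ≈ [-0.9641, 6.3301]ᵀ
Result: (-0.9641, 6.3301)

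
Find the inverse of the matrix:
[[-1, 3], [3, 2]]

For [[a,b],[c,d]], inverse = (1/det)·[[d,-b],[-c,a]]
det = (-1)(2) - (3)(3) = -2 - 9 = -11
Inverse = (1/-11)·[[2, -3], [-3, -1]]
= [[-2/11, 3/11], [3/11, 1/11]]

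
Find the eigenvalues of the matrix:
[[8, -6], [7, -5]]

Characteristic equation: det(A - λI) = 0
λ² - (trace)λ + (det) = 0
trace = 8 + -5 = 3, det = (8)(-5) - (-6)(7) = 2
λ² - (3)λ + (2) = 0
λ = (3 ± √((3)² - 4·(2))) / 2 = (3 ± √1) / 2
Solving: λ = 1, 2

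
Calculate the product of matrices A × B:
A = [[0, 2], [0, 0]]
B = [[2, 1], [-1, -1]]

Matrix multiplication:
C[0][0] = 0×2 + 2×-1 = -2
C[0][1] = 0×1 + 2×-1 = -2
C[1][0] = 0×2 + 0×-1 = 0
C[1][1] = 0×1 + 0×-1 = 0
Result: [[-2, -2], [0, 0]]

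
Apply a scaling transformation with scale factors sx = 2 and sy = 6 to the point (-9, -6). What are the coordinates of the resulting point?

Scaling matrix:
[[2, 0], [0, 6]]
Result: (-9 × 2, -6 × 6) = (-18, -36)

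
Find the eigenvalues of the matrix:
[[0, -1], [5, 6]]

Characteristic equation: det(A - λI) = 0
λ² - (trace)λ + (det) = 0
trace = 0 + 6 = 6, det = (0)(6) - (-1)(5) = 5
λ² - (6)λ + (5) = 0
λ = (6 ± √((6)² - 4·(5))) / 2 = (6 ± √16) / 2
Solving: λ = 1, 5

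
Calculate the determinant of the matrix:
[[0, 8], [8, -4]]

For a 2×2 matrix [[a, b], [c, d]], det = ad - bc
det = (0)(-4) - (8)(8) = 0 - 64 = -64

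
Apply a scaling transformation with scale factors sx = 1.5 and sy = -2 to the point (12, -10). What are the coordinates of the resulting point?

Scaling matrix:
[[1.50, 0], [0, -2]]
Result: (12 × 1.5, -10 × -2) = (18, 20)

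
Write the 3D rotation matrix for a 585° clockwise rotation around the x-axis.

Rotation matrix for clockwise 585° around x-axis:
A clockwise rotation by 585° is a counterclockwise rotation by -585°.
cos(-585°) = -√2/2, sin(-585°) = √2/2
Result: [[1, 0, 0], [0, -√2/2, -√2/2], [0, √2/2, -√2/2]]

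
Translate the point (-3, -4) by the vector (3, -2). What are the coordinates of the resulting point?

Translation by (3, -2) (homogeneous matrix [[1, 0, 3], [0, 1, -2], [0, 0, 1]]):
x' = -3 + 3 = 0
y' = -4 + -2 = -6
Result: (0, -6)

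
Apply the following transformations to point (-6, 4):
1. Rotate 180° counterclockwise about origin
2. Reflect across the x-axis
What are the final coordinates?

Step 1: Rotate 180° → (6, -4)
Step 2: Reflect across x-axis → (6, 4)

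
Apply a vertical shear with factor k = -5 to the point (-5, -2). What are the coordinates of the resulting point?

Shear matrix for vertical shear with factor k = -5:
[[1, 0], [-5, 1]]
Result: (-5, -2) → (-5, 23)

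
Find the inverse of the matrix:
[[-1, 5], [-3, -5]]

For [[a,b],[c,d]], inverse = (1/det)·[[d,-b],[-c,a]]
det = (-1)(-5) - (5)(-3) = 5 - -15 = 20
Inverse = (1/20)·[[-5, -5], [3, -1]]
= [[-1/4, -1/4], [3/20, -1/20]]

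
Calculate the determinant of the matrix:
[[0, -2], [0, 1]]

For a 2×2 matrix [[a, b], [c, d]], det = ad - bc
det = (0)(1) - (-2)(0) = 0 - 0 = 0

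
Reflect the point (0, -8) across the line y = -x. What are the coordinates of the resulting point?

Reflection across line y = -x: (0, -8) → (8, 0)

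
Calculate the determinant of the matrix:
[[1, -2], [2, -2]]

For a 2×2 matrix [[a, b], [c, d]], det = ad - bc
det = (1)(-2) - (-2)(2) = -2 - -4 = 2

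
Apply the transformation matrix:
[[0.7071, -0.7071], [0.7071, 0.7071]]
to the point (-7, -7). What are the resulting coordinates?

Matrix multiplication:
[[0.7071, -0.7071], [0.7071, 0.7071]] × [-7, -7]ᵀ
= [(0.7071)(-7) + (-0.7071)(-7), (0.7071)(-7) + (0.7071)(-7)]ᵀ
= [0, -9.8994]ᵀ
Result: (0, -9.8994)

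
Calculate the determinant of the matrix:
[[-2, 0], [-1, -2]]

For a 2×2 matrix [[a, b], [c, d]], det = ad - bc
det = (-2)(-2) - (0)(-1) = 4 - 0 = 4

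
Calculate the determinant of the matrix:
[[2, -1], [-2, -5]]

For a 2×2 matrix [[a, b], [c, d]], det = ad - bc
det = (2)(-5) - (-1)(-2) = -10 - 2 = -12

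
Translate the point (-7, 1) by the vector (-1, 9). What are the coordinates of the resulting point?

Translation by (-1, 9) (homogeneous matrix [[1, 0, -1], [0, 1, 9], [0, 0, 1]]):
x' = -7 + -1 = -8
y' = 1 + 9 = 10
Result: (-8, 10)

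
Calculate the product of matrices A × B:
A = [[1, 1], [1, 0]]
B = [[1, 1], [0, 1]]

Matrix multiplication:
C[0][0] = 1×1 + 1×0 = 1
C[0][1] = 1×1 + 1×1 = 2
C[1][0] = 1×1 + 0×0 = 1
C[1][1] = 1×1 + 0×1 = 1
Result: [[1, 2], [1, 1]]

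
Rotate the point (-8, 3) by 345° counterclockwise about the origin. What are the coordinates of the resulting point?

Rotation matrix for 345°: [[cos 345°, -sin 345°], [sin 345°, cos 345°]] ≈ [[0.965926, 0.258819], [-0.258819, 0.965926]]
[[0.965926, 0.258819], [-0.258819, 0.965926]] × [-8, 3]ᵀ ≈ [-6.9509, 4.9683]ᵀ
Result: (-6.9509, 4.9683)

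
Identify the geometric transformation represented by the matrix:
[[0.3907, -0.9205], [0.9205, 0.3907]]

This matrix represents: rotation by 67° counterclockwise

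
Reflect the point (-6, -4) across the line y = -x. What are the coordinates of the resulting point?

Reflection across line y = -x: (-6, -4) → (4, 6)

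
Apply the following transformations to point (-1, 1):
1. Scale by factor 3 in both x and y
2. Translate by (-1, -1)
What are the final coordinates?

Step 1: Scale (-1, 1) by 3 → (-3, 3)
Step 2: Translate by (-1, -1) → (-4, 2)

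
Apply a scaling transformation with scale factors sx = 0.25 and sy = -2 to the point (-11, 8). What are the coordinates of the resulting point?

Scaling matrix:
[[0.25, 0], [0, -2]]
Result: (-11 × 0.25, 8 × -2) = (-2.75, -16)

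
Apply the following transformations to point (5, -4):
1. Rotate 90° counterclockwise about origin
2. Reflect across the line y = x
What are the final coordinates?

Step 1: Rotate 90° → (4, 5)
Step 2: Reflect across line y = x → (5, 4)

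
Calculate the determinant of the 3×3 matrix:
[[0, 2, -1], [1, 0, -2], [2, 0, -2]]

Expansion along first row:
det = 0·det([[0,-2],[0,-2]]) - 2·det([[1,-2],[2,-2]]) + -1·det([[1,0],[2,0]])
    = 0·(0·-2 - -2·0) - 2·(1·-2 - -2·2) + -1·(1·0 - 0·2)
    = 0·0 - 2·2 + -1·0
    = 0 + -4 + 0 = -4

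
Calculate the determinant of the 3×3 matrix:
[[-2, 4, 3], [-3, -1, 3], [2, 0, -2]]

Expansion along first row:
det = -2·det([[-1,3],[0,-2]]) - 4·det([[-3,3],[2,-2]]) + 3·det([[-3,-1],[2,0]])
    = -2·(-1·-2 - 3·0) - 4·(-3·-2 - 3·2) + 3·(-3·0 - -1·2)
    = -2·2 - 4·0 + 3·2
    = -4 + 0 + 6 = 2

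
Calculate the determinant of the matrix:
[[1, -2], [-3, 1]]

For a 2×2 matrix [[a, b], [c, d]], det = ad - bc
det = (1)(1) - (-2)(-3) = 1 - 6 = -5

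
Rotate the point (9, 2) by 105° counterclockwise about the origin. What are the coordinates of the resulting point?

Rotation matrix for 105°: [[cos 105°, -sin 105°], [sin 105°, cos 105°]] ≈ [[-0.258819, -0.965926], [0.965926, -0.258819]]
[[-0.258819, -0.965926], [0.965926, -0.258819]] × [9, 2]ᵀ ≈ [-4.2612, 8.1757]ᵀ
Result: (-4.2612, 8.1757)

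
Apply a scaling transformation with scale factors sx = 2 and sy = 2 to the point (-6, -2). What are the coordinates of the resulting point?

Scaling matrix:
[[2, 0], [0, 2]]
Result: (-6 × 2, -2 × 2) = (-12, -4)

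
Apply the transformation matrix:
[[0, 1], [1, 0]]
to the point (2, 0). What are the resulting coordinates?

Matrix multiplication:
[[0, 1], [1, 0]] × [2, 0]ᵀ
= [(0)(2) + (1)(0), (1)(2) + (0)(0)]ᵀ
= [0, 2]ᵀ
Result: (0, 2)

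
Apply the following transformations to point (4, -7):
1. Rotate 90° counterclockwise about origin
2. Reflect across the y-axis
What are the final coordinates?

Step 1: Rotate 90° → (7, 4)
Step 2: Reflect across y-axis → (-7, 4)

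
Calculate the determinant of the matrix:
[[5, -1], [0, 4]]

For a 2×2 matrix [[a, b], [c, d]], det = ad - bc
det = (5)(4) - (-1)(0) = 20 - 0 = 20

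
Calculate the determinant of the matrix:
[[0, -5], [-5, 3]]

For a 2×2 matrix [[a, b], [c, d]], det = ad - bc
det = (0)(3) - (-5)(-5) = 0 - 25 = -25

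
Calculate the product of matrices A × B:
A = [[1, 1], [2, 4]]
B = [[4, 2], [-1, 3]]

Matrix multiplication:
C[0][0] = 1×4 + 1×-1 = 3
C[0][1] = 1×2 + 1×3 = 5
C[1][0] = 2×4 + 4×-1 = 4
C[1][1] = 2×2 + 4×3 = 16
Result: [[3, 5], [4, 16]]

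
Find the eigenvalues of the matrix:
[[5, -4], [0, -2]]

Characteristic equation: det(A - λI) = 0
λ² - (trace)λ + (det) = 0
trace = 5 + -2 = 3, det = (5)(-2) - (-4)(0) = -10
λ² - (3)λ + (-10) = 0
λ = (3 ± √((3)² - 4·(-10))) / 2 = (3 ± √49) / 2
Solving: λ = -2, 5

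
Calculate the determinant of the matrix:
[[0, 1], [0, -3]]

For a 2×2 matrix [[a, b], [c, d]], det = ad - bc
det = (0)(-3) - (1)(0) = 0 - 0 = 0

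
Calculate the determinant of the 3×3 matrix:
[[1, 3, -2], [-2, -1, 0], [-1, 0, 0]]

Expansion along first row:
det = 1·det([[-1,0],[0,0]]) - 3·det([[-2,0],[-1,0]]) + -2·det([[-2,-1],[-1,0]])
    = 1·(-1·0 - 0·0) - 3·(-2·0 - 0·-1) + -2·(-2·0 - -1·-1)
    = 1·0 - 3·0 + -2·-1
    = 0 + 0 + 2 = 2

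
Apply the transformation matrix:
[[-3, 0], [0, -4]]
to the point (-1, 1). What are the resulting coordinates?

Matrix multiplication:
[[-3, 0], [0, -4]] × [-1, 1]ᵀ
= [(-3)(-1) + (0)(1), (0)(-1) + (-4)(1)]ᵀ
= [3, -4]ᵀ
Result: (3, -4)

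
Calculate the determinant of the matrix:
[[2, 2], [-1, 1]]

For a 2×2 matrix [[a, b], [c, d]], det = ad - bc
det = (2)(1) - (2)(-1) = 2 - -2 = 4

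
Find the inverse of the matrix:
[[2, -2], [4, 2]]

For [[a,b],[c,d]], inverse = (1/det)·[[d,-b],[-c,a]]
det = (2)(2) - (-2)(4) = 4 - -8 = 12
Inverse = (1/12)·[[2, 2], [-4, 2]]
= [[1/6, 1/6], [-1/3, 1/6]]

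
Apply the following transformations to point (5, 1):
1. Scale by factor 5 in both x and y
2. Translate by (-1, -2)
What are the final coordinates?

Step 1: Scale (5, 1) by 5 → (25, 5)
Step 2: Translate by (-1, -2) → (24, 3)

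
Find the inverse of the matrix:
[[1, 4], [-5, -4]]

For [[a,b],[c,d]], inverse = (1/det)·[[d,-b],[-c,a]]
det = (1)(-4) - (4)(-5) = -4 - -20 = 16
Inverse = (1/16)·[[-4, -4], [5, 1]]
= [[-1/4, -1/4], [5/16, 1/16]]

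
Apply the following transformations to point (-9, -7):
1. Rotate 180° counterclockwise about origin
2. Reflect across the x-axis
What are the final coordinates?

Step 1: Rotate 180° → (9, 7)
Step 2: Reflect across x-axis → (9, -7)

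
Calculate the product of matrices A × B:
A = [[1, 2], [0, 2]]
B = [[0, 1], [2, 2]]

Matrix multiplication:
C[0][0] = 1×0 + 2×2 = 4
C[0][1] = 1×1 + 2×2 = 5
C[1][0] = 0×0 + 2×2 = 4
C[1][1] = 0×1 + 2×2 = 4
Result: [[4, 5], [4, 4]]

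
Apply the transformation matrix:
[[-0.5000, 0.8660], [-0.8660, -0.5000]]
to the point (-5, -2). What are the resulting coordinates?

Matrix multiplication:
[[-0.5000, 0.8660], [-0.8660, -0.5000]] × [-5, -2]ᵀ
= [(-0.5000)(-5) + (0.8660)(-2), (-0.8660)(-5) + (-0.5000)(-2)]ᵀ
= [0.7680, 5.3300]ᵀ
Result: (0.7680, 5.3300)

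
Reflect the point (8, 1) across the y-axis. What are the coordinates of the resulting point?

Reflection across y-axis: (8, 1) → (-8, 1)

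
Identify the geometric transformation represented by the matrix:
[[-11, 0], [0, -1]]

This matrix represents: non-uniform scaling by sx = -11, sy = -1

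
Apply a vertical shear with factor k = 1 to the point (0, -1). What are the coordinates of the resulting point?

Shear matrix for vertical shear with factor k = 1:
[[1, 0], [1, 1]]
Result: (0, -1) → (0, -1)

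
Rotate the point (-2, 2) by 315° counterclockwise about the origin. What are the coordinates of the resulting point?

Rotation matrix for 315°: [[cos 315°, -sin 315°], [sin 315°, cos 315°]] ≈ [[0.707107, 0.707107], [-0.707107, 0.707107]]
[[0.707107, 0.707107], [-0.707107, 0.707107]] × [-2, 2]ᵀ ≈ [0, 2.8284]ᵀ
Result: (0, 2.8284)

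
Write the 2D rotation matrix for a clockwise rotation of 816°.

Rotation matrix formula: [[cos θ, -sin θ], [sin θ, cos θ]]
A clockwise rotation by 816° is equivalent to a counterclockwise rotation by -816°.
For θ = -816°:
cos(-816°) = -0.1045
sin(-816°) = -0.9945
Result: [[-0.1045, 0.9945], [-0.9945, -0.1045]]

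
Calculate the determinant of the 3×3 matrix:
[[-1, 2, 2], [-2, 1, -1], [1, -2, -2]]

Expansion along first row:
det = -1·det([[1,-1],[-2,-2]]) - 2·det([[-2,-1],[1,-2]]) + 2·det([[-2,1],[1,-2]])
    = -1·(1·-2 - -1·-2) - 2·(-2·-2 - -1·1) + 2·(-2·-2 - 1·1)
    = -1·-4 - 2·5 + 2·3
    = 4 + -10 + 6 = 0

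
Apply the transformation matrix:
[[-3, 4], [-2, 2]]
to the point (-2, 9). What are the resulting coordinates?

Matrix multiplication:
[[-3, 4], [-2, 2]] × [-2, 9]ᵀ
= [(-3)(-2) + (4)(9), (-2)(-2) + (2)(9)]ᵀ
= [42, 22]ᵀ
Result: (42, 22)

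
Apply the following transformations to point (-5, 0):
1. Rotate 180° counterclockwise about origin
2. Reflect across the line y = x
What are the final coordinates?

Step 1: Rotate 180° → (5, 0)
Step 2: Reflect across line y = x → (0, 5)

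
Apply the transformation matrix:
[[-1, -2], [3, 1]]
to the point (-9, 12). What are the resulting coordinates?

Matrix multiplication:
[[-1, -2], [3, 1]] × [-9, 12]ᵀ
= [(-1)(-9) + (-2)(12), (3)(-9) + (1)(12)]ᵀ
= [-15, -15]ᵀ
Result: (-15, -15)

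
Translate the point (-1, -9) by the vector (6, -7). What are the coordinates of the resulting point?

Translation by (6, -7) (homogeneous matrix [[1, 0, 6], [0, 1, -7], [0, 0, 1]]):
x' = -1 + 6 = 5
y' = -9 + -7 = -16
Result: (5, -16)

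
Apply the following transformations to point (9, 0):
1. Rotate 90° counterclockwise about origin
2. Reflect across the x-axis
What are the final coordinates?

Step 1: Rotate 90° → (0, 9)
Step 2: Reflect across x-axis → (0, -9)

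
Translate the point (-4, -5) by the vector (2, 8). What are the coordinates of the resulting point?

Translation by (2, 8) (homogeneous matrix [[1, 0, 2], [0, 1, 8], [0, 0, 1]]):
x' = -4 + 2 = -2
y' = -5 + 8 = 3
Result: (-2, 3)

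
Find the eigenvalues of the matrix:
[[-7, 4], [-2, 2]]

Characteristic equation: det(A - λI) = 0
λ² - (trace)λ + (det) = 0
trace = -7 + 2 = -5, det = (-7)(2) - (4)(-2) = -6
λ² - (-5)λ + (-6) = 0
λ = (-5 ± √((-5)² - 4·(-6))) / 2 = (-5 ± √49) / 2
Solving: λ = -6, 1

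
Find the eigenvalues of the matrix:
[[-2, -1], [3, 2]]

Characteristic equation: det(A - λI) = 0
λ² - (trace)λ + (det) = 0
trace = -2 + 2 = 0, det = (-2)(2) - (-1)(3) = -1
λ² - (0)λ + (-1) = 0
λ = (0 ± √((0)² - 4·(-1))) / 2 = (0 ± √4) / 2
Solving: λ = -1, 1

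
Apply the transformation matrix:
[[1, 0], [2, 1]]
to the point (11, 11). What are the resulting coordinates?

Matrix multiplication:
[[1, 0], [2, 1]] × [11, 11]ᵀ
= [(1)(11) + (0)(11), (2)(11) + (1)(11)]ᵀ
= [11, 33]ᵀ
Result: (11, 33)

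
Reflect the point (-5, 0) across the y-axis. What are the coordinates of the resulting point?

Reflection across y-axis: (-5, 0) → (5, 0)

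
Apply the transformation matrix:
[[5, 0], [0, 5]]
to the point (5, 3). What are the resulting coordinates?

Matrix multiplication:
[[5, 0], [0, 5]] × [5, 3]ᵀ
= [(5)(5) + (0)(3), (0)(5) + (5)(3)]ᵀ
= [25, 15]ᵀ
Result: (25, 15)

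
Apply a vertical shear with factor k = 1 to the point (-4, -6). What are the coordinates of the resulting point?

Shear matrix for vertical shear with factor k = 1:
[[1, 0], [1, 1]]
Result: (-4, -6) → (-4, -10)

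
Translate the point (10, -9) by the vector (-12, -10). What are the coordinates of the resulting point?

Translation by (-12, -10) (homogeneous matrix [[1, 0, -12], [0, 1, -10], [0, 0, 1]]):
x' = 10 + -12 = -2
y' = -9 + -10 = -19
Result: (-2, -19)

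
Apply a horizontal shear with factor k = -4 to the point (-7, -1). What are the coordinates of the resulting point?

Shear matrix for horizontal shear with factor k = -4:
[[1, -4], [0, 1]]
Result: (-7, -1) → (-3, -1)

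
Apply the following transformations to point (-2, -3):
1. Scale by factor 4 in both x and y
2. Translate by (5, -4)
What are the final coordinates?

Step 1: Scale (-2, -3) by 4 → (-8, -12)
Step 2: Translate by (5, -4) → (-3, -16)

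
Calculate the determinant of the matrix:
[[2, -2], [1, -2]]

For a 2×2 matrix [[a, b], [c, d]], det = ad - bc
det = (2)(-2) - (-2)(1) = -4 - -2 = -2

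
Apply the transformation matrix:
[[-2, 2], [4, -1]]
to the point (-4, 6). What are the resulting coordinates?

Matrix multiplication:
[[-2, 2], [4, -1]] × [-4, 6]ᵀ
= [(-2)(-4) + (2)(6), (4)(-4) + (-1)(6)]ᵀ
= [20, -22]ᵀ
Result: (20, -22)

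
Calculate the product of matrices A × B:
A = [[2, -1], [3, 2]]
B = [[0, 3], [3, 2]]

Matrix multiplication:
C[0][0] = 2×0 + -1×3 = -3
C[0][1] = 2×3 + -1×2 = 4
C[1][0] = 3×0 + 2×3 = 6
C[1][1] = 3×3 + 2×2 = 13
Result: [[-3, 4], [6, 13]]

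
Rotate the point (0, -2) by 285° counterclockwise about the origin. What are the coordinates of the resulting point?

Rotation matrix for 285°: [[cos 285°, -sin 285°], [sin 285°, cos 285°]] ≈ [[0.258819, 0.965926], [-0.965926, 0.258819]]
[[0.258819, 0.965926], [-0.965926, 0.258819]] × [0, -2]ᵀ ≈ [-1.9319, -0.5176]ᵀ
Result: (-1.9319, -0.5176)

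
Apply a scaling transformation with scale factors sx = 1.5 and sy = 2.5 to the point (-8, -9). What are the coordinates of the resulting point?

Scaling matrix:
[[1.50, 0], [0, 2.50]]
Result: (-8 × 1.5, -9 × 2.5) = (-12, -22.5)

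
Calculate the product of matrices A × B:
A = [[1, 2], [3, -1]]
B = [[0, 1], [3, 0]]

Matrix multiplication:
C[0][0] = 1×0 + 2×3 = 6
C[0][1] = 1×1 + 2×0 = 1
C[1][0] = 3×0 + -1×3 = -3
C[1][1] = 3×1 + -1×0 = 3
Result: [[6, 1], [-3, 3]]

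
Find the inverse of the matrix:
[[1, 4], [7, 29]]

For [[a,b],[c,d]], inverse = (1/det)·[[d,-b],[-c,a]]
det = (1)(29) - (4)(7) = 29 - 28 = 1
Inverse = [[29, -4], [-7, 1]]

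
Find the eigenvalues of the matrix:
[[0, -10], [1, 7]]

Characteristic equation: det(A - λI) = 0
λ² - (trace)λ + (det) = 0
trace = 0 + 7 = 7, det = (0)(7) - (-10)(1) = 10
λ² - (7)λ + (10) = 0
λ = (7 ± √((7)² - 4·(10))) / 2 = (7 ± √9) / 2
Solving: λ = 2, 5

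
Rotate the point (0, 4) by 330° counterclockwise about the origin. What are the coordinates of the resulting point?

Rotation matrix for 330°: [[cos 330°, -sin 330°], [sin 330°, cos 330°]] ≈ [[0.866025, 0.500000], [-0.500000, 0.866025]]
[[0.866025, 0.500000], [-0.500000, 0.866025]] × [0, 4]ᵀ ≈ [2, 3.4641]ᵀ
Result: (2, 3.4641)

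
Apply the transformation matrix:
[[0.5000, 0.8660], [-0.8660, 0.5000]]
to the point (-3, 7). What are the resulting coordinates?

Matrix multiplication:
[[0.5000, 0.8660], [-0.8660, 0.5000]] × [-3, 7]ᵀ
= [(0.5000)(-3) + (0.8660)(7), (-0.8660)(-3) + (0.5000)(7)]ᵀ
= [4.5620, 6.0980]ᵀ
Result: (4.5620, 6.0980)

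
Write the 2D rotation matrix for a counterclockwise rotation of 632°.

Rotation matrix formula: [[cos θ, -sin θ], [sin θ, cos θ]]
For θ = 632°:
cos(632°) = 0.0349
sin(632°) = -0.9994
Result: [[0.0349, 0.9994], [-0.9994, 0.0349]]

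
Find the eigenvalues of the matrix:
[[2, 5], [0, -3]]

Characteristic equation: det(A - λI) = 0
λ² - (trace)λ + (det) = 0
trace = 2 + -3 = -1, det = (2)(-3) - (5)(0) = -6
λ² - (-1)λ + (-6) = 0
λ = (-1 ± √((-1)² - 4·(-6))) / 2 = (-1 ± √25) / 2
Solving: λ = -3, 2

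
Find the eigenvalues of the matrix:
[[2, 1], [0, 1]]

Characteristic equation: det(A - λI) = 0
λ² - (trace)λ + (det) = 0
trace = 2 + 1 = 3, det = (2)(1) - (1)(0) = 2
λ² - (3)λ + (2) = 0
λ = (3 ± √((3)² - 4·(2))) / 2 = (3 ± √1) / 2
Solving: λ = 1, 2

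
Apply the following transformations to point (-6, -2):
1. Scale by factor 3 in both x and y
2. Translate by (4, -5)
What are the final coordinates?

Step 1: Scale (-6, -2) by 3 → (-18, -6)
Step 2: Translate by (4, -5) → (-14, -11)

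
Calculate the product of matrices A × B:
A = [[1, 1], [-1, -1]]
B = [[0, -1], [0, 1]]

Matrix multiplication:
C[0][0] = 1×0 + 1×0 = 0
C[0][1] = 1×-1 + 1×1 = 0
C[1][0] = -1×0 + -1×0 = 0
C[1][1] = -1×-1 + -1×1 = 0
Result: [[0, 0], [0, 0]]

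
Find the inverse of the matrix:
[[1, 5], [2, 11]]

For [[a,b],[c,d]], inverse = (1/det)·[[d,-b],[-c,a]]
det = (1)(11) - (5)(2) = 11 - 10 = 1
Inverse = [[11, -5], [-2, 1]]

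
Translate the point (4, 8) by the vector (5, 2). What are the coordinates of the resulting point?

Translation by (5, 2) (homogeneous matrix [[1, 0, 5], [0, 1, 2], [0, 0, 1]]):
x' = 4 + 5 = 9
y' = 8 + 2 = 10
Result: (9, 10)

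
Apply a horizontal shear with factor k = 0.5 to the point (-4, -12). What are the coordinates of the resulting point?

Shear matrix for horizontal shear with factor k = 0.5:
[[1, 0.50], [0, 1]]
Result: (-4, -12) → (-10, -12)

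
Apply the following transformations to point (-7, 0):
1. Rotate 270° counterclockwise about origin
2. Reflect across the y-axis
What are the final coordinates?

Step 1: Rotate 270° → (0, 7)
Step 2: Reflect across y-axis → (0, 7)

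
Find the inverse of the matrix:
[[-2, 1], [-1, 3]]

For [[a,b],[c,d]], inverse = (1/det)·[[d,-b],[-c,a]]
det = (-2)(3) - (1)(-1) = -6 - -1 = -5
Inverse = (1/-5)·[[3, -1], [1, -2]]
= [[-3/5, 1/5], [-1/5, 2/5]]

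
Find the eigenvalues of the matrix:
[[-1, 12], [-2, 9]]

Characteristic equation: det(A - λI) = 0
λ² - (trace)λ + (det) = 0
trace = -1 + 9 = 8, det = (-1)(9) - (12)(-2) = 15
λ² - (8)λ + (15) = 0
λ = (8 ± √((8)² - 4·(15))) / 2 = (8 ± √4) / 2
Solving: λ = 3, 5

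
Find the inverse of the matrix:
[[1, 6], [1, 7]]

For [[a,b],[c,d]], inverse = (1/det)·[[d,-b],[-c,a]]
det = (1)(7) - (6)(1) = 7 - 6 = 1
Inverse = [[7, -6], [-1, 1]]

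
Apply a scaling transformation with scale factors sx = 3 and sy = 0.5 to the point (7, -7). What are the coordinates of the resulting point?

Scaling matrix:
[[3, 0], [0, 0.50]]
Result: (7 × 3, -7 × 0.5) = (21, -3.5)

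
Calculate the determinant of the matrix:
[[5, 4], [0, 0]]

For a 2×2 matrix [[a, b], [c, d]], det = ad - bc
det = (5)(0) - (4)(0) = 0 - 0 = 0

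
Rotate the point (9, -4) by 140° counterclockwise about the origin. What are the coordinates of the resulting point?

Rotation matrix for 140°: [[cos 140°, -sin 140°], [sin 140°, cos 140°]] ≈ [[-0.766044, -0.642788], [0.642788, -0.766044]]
[[-0.766044, -0.642788], [0.642788, -0.766044]] × [9, -4]ᵀ ≈ [-4.3232, 8.8493]ᵀ
Result: (-4.3232, 8.8493)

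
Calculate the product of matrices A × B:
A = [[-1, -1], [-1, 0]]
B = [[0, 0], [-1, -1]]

Matrix multiplication:
C[0][0] = -1×0 + -1×-1 = 1
C[0][1] = -1×0 + -1×-1 = 1
C[1][0] = -1×0 + 0×-1 = 0
C[1][1] = -1×0 + 0×-1 = 0
Result: [[1, 1], [0, 0]]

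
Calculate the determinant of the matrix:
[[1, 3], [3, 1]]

For a 2×2 matrix [[a, b], [c, d]], det = ad - bc
det = (1)(1) - (3)(3) = 1 - 9 = -8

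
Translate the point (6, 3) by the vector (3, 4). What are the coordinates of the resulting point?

Translation by (3, 4) (homogeneous matrix [[1, 0, 3], [0, 1, 4], [0, 0, 1]]):
x' = 6 + 3 = 9
y' = 3 + 4 = 7
Result: (9, 7)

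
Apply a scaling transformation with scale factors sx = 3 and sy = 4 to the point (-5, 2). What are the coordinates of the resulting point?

Scaling matrix:
[[3, 0], [0, 4]]
Result: (-5 × 3, 2 × 4) = (-15, 8)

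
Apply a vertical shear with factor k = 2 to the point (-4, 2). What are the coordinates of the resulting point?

Shear matrix for vertical shear with factor k = 2:
[[1, 0], [2, 1]]
Result: (-4, 2) → (-4, -6)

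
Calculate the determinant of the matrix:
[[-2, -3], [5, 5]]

For a 2×2 matrix [[a, b], [c, d]], det = ad - bc
det = (-2)(5) - (-3)(5) = -10 - -15 = 5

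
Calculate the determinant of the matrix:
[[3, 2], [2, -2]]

For a 2×2 matrix [[a, b], [c, d]], det = ad - bc
det = (3)(-2) - (2)(2) = -6 - 4 = -10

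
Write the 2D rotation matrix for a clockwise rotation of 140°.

Rotation matrix formula: [[cos θ, -sin θ], [sin θ, cos θ]]
A clockwise rotation by 140° is equivalent to a counterclockwise rotation by -140°.
For θ = -140°:
cos(-140°) = -0.7660
sin(-140°) = -0.6428
Result: [[-0.7660, 0.6428], [-0.6428, -0.7660]]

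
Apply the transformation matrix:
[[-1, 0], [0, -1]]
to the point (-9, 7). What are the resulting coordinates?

Matrix multiplication:
[[-1, 0], [0, -1]] × [-9, 7]ᵀ
= [(-1)(-9) + (0)(7), (0)(-9) + (-1)(7)]ᵀ
= [9, -7]ᵀ
Result: (9, -7)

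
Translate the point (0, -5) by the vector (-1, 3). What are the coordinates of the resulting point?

Translation by (-1, 3) (homogeneous matrix [[1, 0, -1], [0, 1, 3], [0, 0, 1]]):
x' = 0 + -1 = -1
y' = -5 + 3 = -2
Result: (-1, -2)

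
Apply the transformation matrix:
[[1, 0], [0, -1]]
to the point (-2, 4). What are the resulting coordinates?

Matrix multiplication:
[[1, 0], [0, -1]] × [-2, 4]ᵀ
= [(1)(-2) + (0)(4), (0)(-2) + (-1)(4)]ᵀ
= [-2, -4]ᵀ
Result: (-2, -4)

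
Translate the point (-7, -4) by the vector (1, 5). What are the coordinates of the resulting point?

Translation by (1, 5) (homogeneous matrix [[1, 0, 1], [0, 1, 5], [0, 0, 1]]):
x' = -7 + 1 = -6
y' = -4 + 5 = 1
Result: (-6, 1)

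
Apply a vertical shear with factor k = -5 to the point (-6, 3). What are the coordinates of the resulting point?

Shear matrix for vertical shear with factor k = -5:
[[1, 0], [-5, 1]]
Result: (-6, 3) → (-6, 33)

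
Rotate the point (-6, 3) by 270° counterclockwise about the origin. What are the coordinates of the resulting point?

Rotation matrix for 270°: [[cos 270°, -sin 270°], [sin 270°, cos 270°]] = [[0, 1], [-1, 0]]
[[0, 1], [-1, 0]] × [-6, 3]ᵀ = [3, 6]ᵀ
Result: (3, 6)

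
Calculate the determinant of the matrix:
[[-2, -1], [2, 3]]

For a 2×2 matrix [[a, b], [c, d]], det = ad - bc
det = (-2)(3) - (-1)(2) = -6 - -2 = -4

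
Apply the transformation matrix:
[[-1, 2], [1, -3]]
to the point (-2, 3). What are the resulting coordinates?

Matrix multiplication:
[[-1, 2], [1, -3]] × [-2, 3]ᵀ
= [(-1)(-2) + (2)(3), (1)(-2) + (-3)(3)]ᵀ
= [8, -11]ᵀ
Result: (8, -11)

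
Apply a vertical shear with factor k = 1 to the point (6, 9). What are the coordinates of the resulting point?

Shear matrix for vertical shear with factor k = 1:
[[1, 0], [1, 1]]
Result: (6, 9) → (6, 15)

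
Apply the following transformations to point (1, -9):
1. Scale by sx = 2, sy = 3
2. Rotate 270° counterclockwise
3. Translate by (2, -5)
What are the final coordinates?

Step 1: Scale → (2, -27)
Step 2: Rotate 270° → (-27, -2)
Step 3: Translate → (-25, -7)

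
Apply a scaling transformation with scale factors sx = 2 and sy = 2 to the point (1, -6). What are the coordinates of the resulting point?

Scaling matrix:
[[2, 0], [0, 2]]
Result: (1 × 2, -6 × 2) = (2, -12)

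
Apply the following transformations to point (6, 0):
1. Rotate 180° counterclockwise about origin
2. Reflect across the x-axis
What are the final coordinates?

Step 1: Rotate 180° → (-6, 0)
Step 2: Reflect across x-axis → (-6, 0)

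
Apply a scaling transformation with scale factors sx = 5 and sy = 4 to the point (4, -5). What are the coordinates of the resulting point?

Scaling matrix:
[[5, 0], [0, 4]]
Result: (4 × 5, -5 × 4) = (20, -20)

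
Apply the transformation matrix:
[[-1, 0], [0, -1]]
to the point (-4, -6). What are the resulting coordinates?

Matrix multiplication:
[[-1, 0], [0, -1]] × [-4, -6]ᵀ
= [(-1)(-4) + (0)(-6), (0)(-4) + (-1)(-6)]ᵀ
= [4, 6]ᵀ
Result: (4, 6)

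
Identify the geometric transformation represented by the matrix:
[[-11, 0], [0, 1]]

This matrix represents: non-uniform scaling by sx = -11, sy = 1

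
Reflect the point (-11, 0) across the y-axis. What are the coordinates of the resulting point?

Reflection across y-axis: (-11, 0) → (11, 0)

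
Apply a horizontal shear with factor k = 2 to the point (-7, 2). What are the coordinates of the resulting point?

Shear matrix for horizontal shear with factor k = 2:
[[1, 2], [0, 1]]
Result: (-7, 2) → (-3, 2)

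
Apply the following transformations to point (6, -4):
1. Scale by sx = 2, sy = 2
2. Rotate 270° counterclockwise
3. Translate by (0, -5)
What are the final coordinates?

Step 1: Scale → (12, -8)
Step 2: Rotate 270° → (-8, -12)
Step 3: Translate → (-8, -17)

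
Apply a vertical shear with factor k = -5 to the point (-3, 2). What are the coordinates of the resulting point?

Shear matrix for vertical shear with factor k = -5:
[[1, 0], [-5, 1]]
Result: (-3, 2) → (-3, 17)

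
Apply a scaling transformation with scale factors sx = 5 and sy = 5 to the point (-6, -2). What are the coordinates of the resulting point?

Scaling matrix:
[[5, 0], [0, 5]]
Result: (-6 × 5, -2 × 5) = (-30, -10)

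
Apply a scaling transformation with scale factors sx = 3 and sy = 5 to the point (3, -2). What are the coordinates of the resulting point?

Scaling matrix:
[[3, 0], [0, 5]]
Result: (3 × 3, -2 × 5) = (9, -10)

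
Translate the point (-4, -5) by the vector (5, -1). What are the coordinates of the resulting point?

Translation by (5, -1) (homogeneous matrix [[1, 0, 5], [0, 1, -1], [0, 0, 1]]):
x' = -4 + 5 = 1
y' = -5 + -1 = -6
Result: (1, -6)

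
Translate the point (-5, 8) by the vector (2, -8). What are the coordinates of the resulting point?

Translation by (2, -8) (homogeneous matrix [[1, 0, 2], [0, 1, -8], [0, 0, 1]]):
x' = -5 + 2 = -3
y' = 8 + -8 = 0
Result: (-3, 0)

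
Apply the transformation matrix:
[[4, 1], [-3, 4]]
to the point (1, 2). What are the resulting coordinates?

Matrix multiplication:
[[4, 1], [-3, 4]] × [1, 2]ᵀ
= [(4)(1) + (1)(2), (-3)(1) + (4)(2)]ᵀ
= [6, 5]ᵀ
Result: (6, 5)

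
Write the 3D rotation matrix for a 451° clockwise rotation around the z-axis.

Rotation matrix for clockwise 451° around z-axis:
A clockwise rotation by 451° is a counterclockwise rotation by -451°.
cos(-451°) = -0.0175, sin(-451°) = -0.9998
Result: [[-0.0175, 0.9998, 0], [-0.9998, -0.0175, 0], [0, 0, 1]]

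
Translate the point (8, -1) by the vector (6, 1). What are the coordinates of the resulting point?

Translation by (6, 1) (homogeneous matrix [[1, 0, 6], [0, 1, 1], [0, 0, 1]]):
x' = 8 + 6 = 14
y' = -1 + 1 = 0
Result: (14, 0)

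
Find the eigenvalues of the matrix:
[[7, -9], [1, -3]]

Characteristic equation: det(A - λI) = 0
λ² - (trace)λ + (det) = 0
trace = 7 + -3 = 4, det = (7)(-3) - (-9)(1) = -12
λ² - (4)λ + (-12) = 0
λ = (4 ± √((4)² - 4·(-12))) / 2 = (4 ± √64) / 2
Solving: λ = -2, 6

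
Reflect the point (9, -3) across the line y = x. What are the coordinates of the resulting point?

Reflection across line y = x: (9, -3) → (-3, 9)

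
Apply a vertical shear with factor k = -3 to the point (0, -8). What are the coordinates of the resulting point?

Shear matrix for vertical shear with factor k = -3:
[[1, 0], [-3, 1]]
Result: (0, -8) → (0, -8)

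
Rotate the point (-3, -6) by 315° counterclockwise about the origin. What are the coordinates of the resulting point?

Rotation matrix for 315°: [[cos 315°, -sin 315°], [sin 315°, cos 315°]] ≈ [[0.707107, 0.707107], [-0.707107, 0.707107]]
[[0.707107, 0.707107], [-0.707107, 0.707107]] × [-3, -6]ᵀ ≈ [-6.3640, -2.1213]ᵀ
Result: (-6.3640, -2.1213)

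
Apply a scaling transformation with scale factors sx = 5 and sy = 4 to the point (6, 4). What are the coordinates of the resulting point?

Scaling matrix:
[[5, 0], [0, 4]]
Result: (6 × 5, 4 × 4) = (30, 16)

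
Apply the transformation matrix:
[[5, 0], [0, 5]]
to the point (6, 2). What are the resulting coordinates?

Matrix multiplication:
[[5, 0], [0, 5]] × [6, 2]ᵀ
= [(5)(6) + (0)(2), (0)(6) + (5)(2)]ᵀ
= [30, 10]ᵀ
Result: (30, 10)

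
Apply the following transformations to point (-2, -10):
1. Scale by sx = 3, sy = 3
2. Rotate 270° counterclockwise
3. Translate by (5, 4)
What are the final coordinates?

Step 1: Scale → (-6, -30)
Step 2: Rotate 270° → (-30, 6)
Step 3: Translate → (-25, 10)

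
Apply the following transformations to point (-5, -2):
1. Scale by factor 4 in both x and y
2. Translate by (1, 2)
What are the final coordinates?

Step 1: Scale (-5, -2) by 4 → (-20, -8)
Step 2: Translate by (1, 2) → (-19, -6)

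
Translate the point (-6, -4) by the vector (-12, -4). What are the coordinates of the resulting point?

Translation by (-12, -4) (homogeneous matrix [[1, 0, -12], [0, 1, -4], [0, 0, 1]]):
x' = -6 + -12 = -18
y' = -4 + -4 = -8
Result: (-18, -8)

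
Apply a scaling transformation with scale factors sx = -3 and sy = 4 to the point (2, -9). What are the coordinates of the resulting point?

Scaling matrix:
[[-3, 0], [0, 4]]
Result: (2 × -3, -9 × 4) = (-6, -36)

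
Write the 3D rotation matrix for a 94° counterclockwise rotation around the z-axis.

Rotation matrix for counterclockwise 94° around z-axis:
cos(94°) = -0.0698, sin(94°) = 0.9976
Result: [[-0.0698, -0.9976, 0], [0.9976, -0.0698, 0], [0, 0, 1]]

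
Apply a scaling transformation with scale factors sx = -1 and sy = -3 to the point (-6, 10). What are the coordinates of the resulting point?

Scaling matrix:
[[-1, 0], [0, -3]]
Result: (-6 × -1, 10 × -3) = (6, -30)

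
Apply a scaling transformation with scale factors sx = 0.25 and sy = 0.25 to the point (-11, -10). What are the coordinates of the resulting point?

Scaling matrix:
[[0.25, 0], [0, 0.25]]
Result: (-11 × 0.25, -10 × 0.25) = (-2.75, -2.5)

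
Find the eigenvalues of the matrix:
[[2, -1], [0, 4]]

Characteristic equation: det(A - λI) = 0
λ² - (trace)λ + (det) = 0
trace = 2 + 4 = 6, det = (2)(4) - (-1)(0) = 8
λ² - (6)λ + (8) = 0
λ = (6 ± √((6)² - 4·(8))) / 2 = (6 ± √4) / 2
Solving: λ = 2, 4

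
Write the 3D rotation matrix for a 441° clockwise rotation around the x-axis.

Rotation matrix for clockwise 441° around x-axis:
A clockwise rotation by 441° is a counterclockwise rotation by -441°.
cos(-441°) = 0.1564, sin(-441°) = -0.9877
Result: [[1, 0, 0], [0, 0.1564, 0.9877], [0, -0.9877, 0.1564]]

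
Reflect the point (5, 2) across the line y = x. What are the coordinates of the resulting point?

Reflection across line y = x: (5, 2) → (2, 5)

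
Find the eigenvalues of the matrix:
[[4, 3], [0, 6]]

Characteristic equation: det(A - λI) = 0
λ² - (trace)λ + (det) = 0
trace = 4 + 6 = 10, det = (4)(6) - (3)(0) = 24
λ² - (10)λ + (24) = 0
λ = (10 ± √((10)² - 4·(24))) / 2 = (10 ± √4) / 2
Solving: λ = 4, 6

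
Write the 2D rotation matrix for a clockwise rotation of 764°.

Rotation matrix formula: [[cos θ, -sin θ], [sin θ, cos θ]]
A clockwise rotation by 764° is equivalent to a counterclockwise rotation by -764°.
For θ = -764°:
cos(-764°) = 0.7193
sin(-764°) = -0.6947
Result: [[0.7193, 0.6947], [-0.6947, 0.7193]]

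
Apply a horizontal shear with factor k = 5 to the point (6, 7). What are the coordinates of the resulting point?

Shear matrix for horizontal shear with factor k = 5:
[[1, 5], [0, 1]]
Result: (6, 7) → (41, 7)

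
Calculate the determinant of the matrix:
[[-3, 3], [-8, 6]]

For a 2×2 matrix [[a, b], [c, d]], det = ad - bc
det = (-3)(6) - (3)(-8) = -18 - -24 = 6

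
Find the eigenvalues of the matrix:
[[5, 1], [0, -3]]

Characteristic equation: det(A - λI) = 0
λ² - (trace)λ + (det) = 0
trace = 5 + -3 = 2, det = (5)(-3) - (1)(0) = -15
λ² - (2)λ + (-15) = 0
λ = (2 ± √((2)² - 4·(-15))) / 2 = (2 ± √64) / 2
Solving: λ = -3, 5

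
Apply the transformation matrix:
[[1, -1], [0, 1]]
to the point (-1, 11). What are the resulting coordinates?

Matrix multiplication:
[[1, -1], [0, 1]] × [-1, 11]ᵀ
= [(1)(-1) + (-1)(11), (0)(-1) + (1)(11)]ᵀ
= [-12, 11]ᵀ
Result: (-12, 11)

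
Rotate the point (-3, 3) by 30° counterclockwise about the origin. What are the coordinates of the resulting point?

Rotation matrix for 30°: [[cos 30°, -sin 30°], [sin 30°, cos 30°]] ≈ [[0.866025, -0.500000], [0.500000, 0.866025]]
[[0.866025, -0.500000], [0.500000, 0.866025]] × [-3, 3]ᵀ ≈ [-4.0981, 1.0981]ᵀ
Result: (-4.0981, 1.0981)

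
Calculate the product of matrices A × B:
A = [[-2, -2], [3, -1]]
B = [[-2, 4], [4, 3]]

Matrix multiplication:
C[0][0] = -2×-2 + -2×4 = -4
C[0][1] = -2×4 + -2×3 = -14
C[1][0] = 3×-2 + -1×4 = -10
C[1][1] = 3×4 + -1×3 = 9
Result: [[-4, -14], [-10, 9]]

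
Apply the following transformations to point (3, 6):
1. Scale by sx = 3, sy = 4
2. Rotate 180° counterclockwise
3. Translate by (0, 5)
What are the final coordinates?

Step 1: Scale → (9, 24)
Step 2: Rotate 180° → (-9, -24)
Step 3: Translate → (-9, -19)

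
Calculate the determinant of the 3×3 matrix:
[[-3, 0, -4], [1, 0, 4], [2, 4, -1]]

Expansion along first row:
det = -3·det([[0,4],[4,-1]]) - 0·det([[1,4],[2,-1]]) + -4·det([[1,0],[2,4]])
    = -3·(0·-1 - 4·4) - 0·(1·-1 - 4·2) + -4·(1·4 - 0·2)
    = -3·-16 - 0·-9 + -4·4
    = 48 + 0 + -16 = 32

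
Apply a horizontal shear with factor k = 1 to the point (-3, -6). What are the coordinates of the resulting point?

Shear matrix for horizontal shear with factor k = 1:
[[1, 1], [0, 1]]
Result: (-3, -6) → (-9, -6)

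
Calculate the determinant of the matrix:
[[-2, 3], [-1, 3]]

For a 2×2 matrix [[a, b], [c, d]], det = ad - bc
det = (-2)(3) - (3)(-1) = -6 - -3 = -3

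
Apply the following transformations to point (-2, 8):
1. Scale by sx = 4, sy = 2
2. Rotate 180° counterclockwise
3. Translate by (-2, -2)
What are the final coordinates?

Step 1: Scale → (-8, 16)
Step 2: Rotate 180° → (8, -16)
Step 3: Translate → (6, -18)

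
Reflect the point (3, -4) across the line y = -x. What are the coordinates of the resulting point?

Reflection across line y = -x: (3, -4) → (4, -3)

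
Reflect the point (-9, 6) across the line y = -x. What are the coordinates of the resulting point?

Reflection across line y = -x: (-9, 6) → (-6, 9)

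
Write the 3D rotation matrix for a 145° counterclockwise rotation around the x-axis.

Rotation matrix for counterclockwise 145° around x-axis:
cos(145°) = -0.8192, sin(145°) = 0.5736
Result: [[1, 0, 0], [0, -0.8192, -0.5736], [0, 0.5736, -0.8192]]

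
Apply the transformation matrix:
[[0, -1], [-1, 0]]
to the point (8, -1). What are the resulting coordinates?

Matrix multiplication:
[[0, -1], [-1, 0]] × [8, -1]ᵀ
= [(0)(8) + (-1)(-1), (-1)(8) + (0)(-1)]ᵀ
= [1, -8]ᵀ
Result: (1, -8)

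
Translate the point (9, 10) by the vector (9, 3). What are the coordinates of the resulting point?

Translation by (9, 3) (homogeneous matrix [[1, 0, 9], [0, 1, 3], [0, 0, 1]]):
x' = 9 + 9 = 18
y' = 10 + 3 = 13
Result: (18, 13)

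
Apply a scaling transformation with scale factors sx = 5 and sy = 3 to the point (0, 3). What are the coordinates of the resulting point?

Scaling matrix:
[[5, 0], [0, 3]]
Result: (0 × 5, 3 × 3) = (0, 9)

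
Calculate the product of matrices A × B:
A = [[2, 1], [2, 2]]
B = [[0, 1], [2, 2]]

Matrix multiplication:
C[0][0] = 2×0 + 1×2 = 2
C[0][1] = 2×1 + 1×2 = 4
C[1][0] = 2×0 + 2×2 = 4
C[1][1] = 2×1 + 2×2 = 6
Result: [[2, 4], [4, 6]]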